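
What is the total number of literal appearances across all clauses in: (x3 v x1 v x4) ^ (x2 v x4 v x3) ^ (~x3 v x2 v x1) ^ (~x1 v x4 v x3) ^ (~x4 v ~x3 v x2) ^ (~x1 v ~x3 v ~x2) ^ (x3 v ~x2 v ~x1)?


Clause lengths: 3, 3, 3, 3, 3, 3, 3.
Sum = 3 + 3 + 3 + 3 + 3 + 3 + 3 = 21.

21


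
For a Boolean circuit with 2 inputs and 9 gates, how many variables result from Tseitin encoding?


The Tseitin transformation introduces one auxiliary variable per gate.
Total variables = inputs + gates = 2 + 9 = 11.

11


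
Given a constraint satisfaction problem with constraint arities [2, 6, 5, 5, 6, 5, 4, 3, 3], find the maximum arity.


The arities are: 2, 6, 5, 5, 6, 5, 4, 3, 3.
Scan for the maximum value.
Maximum arity = 6.

6


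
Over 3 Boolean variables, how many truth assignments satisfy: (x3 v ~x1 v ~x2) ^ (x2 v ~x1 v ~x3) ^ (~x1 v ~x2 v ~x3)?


Enumerate all 8 truth assignments over 3 variables.
Test each against every clause.
Satisfying assignments found: 5.

5


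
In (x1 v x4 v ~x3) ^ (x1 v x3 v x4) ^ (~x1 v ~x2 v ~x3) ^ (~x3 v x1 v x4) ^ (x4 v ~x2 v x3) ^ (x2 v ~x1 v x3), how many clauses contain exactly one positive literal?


A definite clause has exactly one positive literal.
Clause 1: 2 positive -> not definite
Clause 2: 3 positive -> not definite
Clause 3: 0 positive -> not definite
Clause 4: 2 positive -> not definite
Clause 5: 2 positive -> not definite
Clause 6: 2 positive -> not definite
Definite clause count = 0.

0


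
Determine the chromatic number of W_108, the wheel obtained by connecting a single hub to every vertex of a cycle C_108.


W_108 consists of the cycle C_108 together with a hub vertex adjacent to every cycle vertex.
The cycle C_108 needs 2 colors (even cycle -> 2).
The hub is adjacent to every cycle vertex, so it must receive a new color distinct from all of them.
Chromatic number = 2 + 1 = 3.

3


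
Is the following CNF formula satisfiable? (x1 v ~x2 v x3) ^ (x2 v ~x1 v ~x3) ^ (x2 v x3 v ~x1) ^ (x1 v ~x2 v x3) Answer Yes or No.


Check all 8 possible truth assignments.
Number of satisfying assignments found: 5.
The formula is satisfiable.

Yes


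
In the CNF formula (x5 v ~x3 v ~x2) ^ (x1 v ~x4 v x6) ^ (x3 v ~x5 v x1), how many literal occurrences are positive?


Scan each clause for unnegated literals.
Clause 1: 1 positive; Clause 2: 2 positive; Clause 3: 2 positive.
Total positive literal occurrences = 5.

5


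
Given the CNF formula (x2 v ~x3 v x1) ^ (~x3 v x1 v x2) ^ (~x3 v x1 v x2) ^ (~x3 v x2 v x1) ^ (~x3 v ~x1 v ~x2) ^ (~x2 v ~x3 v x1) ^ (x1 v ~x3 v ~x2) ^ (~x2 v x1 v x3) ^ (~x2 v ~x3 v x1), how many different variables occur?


Identify each distinct variable in the formula.
Variables found: x1, x2, x3.
Total distinct variables = 3.

3


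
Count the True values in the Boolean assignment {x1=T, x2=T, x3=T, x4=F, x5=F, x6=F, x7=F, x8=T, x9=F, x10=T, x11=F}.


The weight is the number of variables assigned True.
True variables: x1, x2, x3, x8, x10.
Weight = 5.

5


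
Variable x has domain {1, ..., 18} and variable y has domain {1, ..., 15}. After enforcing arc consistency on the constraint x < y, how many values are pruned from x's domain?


For the constraint x < y, x needs a supporting value in y's domain.
x can be at most 14 (one less than y's maximum).
Valid x values from domain: 14 out of 18.
Pruned = 18 - 14 = 4.

4


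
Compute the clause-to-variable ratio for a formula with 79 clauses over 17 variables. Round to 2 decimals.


Clause-to-variable ratio = clauses / variables.
79 / 17 = 4.65.

4.65


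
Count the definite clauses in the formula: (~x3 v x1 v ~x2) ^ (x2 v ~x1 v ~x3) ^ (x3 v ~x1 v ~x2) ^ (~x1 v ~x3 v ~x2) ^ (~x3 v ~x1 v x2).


A definite clause has exactly one positive literal.
Clause 1: 1 positive -> definite
Clause 2: 1 positive -> definite
Clause 3: 1 positive -> definite
Clause 4: 0 positive -> not definite
Clause 5: 1 positive -> definite
Definite clause count = 4.

4


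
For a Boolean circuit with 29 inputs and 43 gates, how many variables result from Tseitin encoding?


The Tseitin transformation introduces one auxiliary variable per gate.
Total variables = inputs + gates = 29 + 43 = 72.

72


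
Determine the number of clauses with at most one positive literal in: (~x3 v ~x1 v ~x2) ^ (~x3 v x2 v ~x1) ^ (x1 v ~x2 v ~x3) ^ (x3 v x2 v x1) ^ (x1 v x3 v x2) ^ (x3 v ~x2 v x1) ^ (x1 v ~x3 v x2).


A Horn clause has at most one positive literal.
Clause 1: 0 positive lit(s) -> Horn
Clause 2: 1 positive lit(s) -> Horn
Clause 3: 1 positive lit(s) -> Horn
Clause 4: 3 positive lit(s) -> not Horn
Clause 5: 3 positive lit(s) -> not Horn
Clause 6: 2 positive lit(s) -> not Horn
Clause 7: 2 positive lit(s) -> not Horn
Total Horn clauses = 3.

3


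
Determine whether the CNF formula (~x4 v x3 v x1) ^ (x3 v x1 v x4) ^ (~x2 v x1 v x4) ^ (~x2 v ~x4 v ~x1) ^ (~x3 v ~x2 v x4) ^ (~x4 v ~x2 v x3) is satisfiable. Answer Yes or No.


Check all 16 possible truth assignments.
Number of satisfying assignments found: 8.
The formula is satisfiable.

Yes


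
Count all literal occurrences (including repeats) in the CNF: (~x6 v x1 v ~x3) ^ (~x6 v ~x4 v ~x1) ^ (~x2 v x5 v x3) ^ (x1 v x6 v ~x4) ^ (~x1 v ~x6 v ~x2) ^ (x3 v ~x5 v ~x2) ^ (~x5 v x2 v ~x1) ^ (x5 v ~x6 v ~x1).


Clause lengths: 3, 3, 3, 3, 3, 3, 3, 3.
Sum = 3 + 3 + 3 + 3 + 3 + 3 + 3 + 3 = 24.

24


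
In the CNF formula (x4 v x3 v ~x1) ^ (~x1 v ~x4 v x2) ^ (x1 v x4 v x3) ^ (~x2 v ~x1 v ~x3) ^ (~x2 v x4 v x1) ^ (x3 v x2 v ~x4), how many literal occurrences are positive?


Scan each clause for unnegated literals.
Clause 1: 2 positive; Clause 2: 1 positive; Clause 3: 3 positive; Clause 4: 0 positive; Clause 5: 2 positive; Clause 6: 2 positive.
Total positive literal occurrences = 10.

10


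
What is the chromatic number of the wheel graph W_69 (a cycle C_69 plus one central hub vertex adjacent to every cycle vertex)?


W_69 consists of the cycle C_69 together with a hub vertex adjacent to every cycle vertex.
The cycle C_69 needs 3 colors (odd cycle -> 3).
The hub is adjacent to every cycle vertex, so it must receive a new color distinct from all of them.
Chromatic number = 3 + 1 = 4.

4


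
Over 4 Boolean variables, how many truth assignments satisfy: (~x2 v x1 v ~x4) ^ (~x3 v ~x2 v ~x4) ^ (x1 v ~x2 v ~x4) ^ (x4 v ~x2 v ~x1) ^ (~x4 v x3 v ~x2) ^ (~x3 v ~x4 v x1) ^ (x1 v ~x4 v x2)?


Enumerate all 16 truth assignments over 4 variables.
Test each against every clause.
Satisfying assignments found: 8.

8


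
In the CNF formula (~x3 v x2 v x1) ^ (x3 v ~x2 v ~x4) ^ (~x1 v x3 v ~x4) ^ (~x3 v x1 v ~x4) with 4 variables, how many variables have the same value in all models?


Find all satisfying assignments: 10 model(s).
Check which variables have the same value in every model.
No variable is fixed across all models.
Backbone size = 0.

0


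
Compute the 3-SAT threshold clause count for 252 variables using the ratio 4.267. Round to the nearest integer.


The 3-SAT phase transition occurs at approximately 4.267 clauses per variable.
m = 4.267 * 252 = 1075.284.
Rounded to nearest integer: 1075.

1075


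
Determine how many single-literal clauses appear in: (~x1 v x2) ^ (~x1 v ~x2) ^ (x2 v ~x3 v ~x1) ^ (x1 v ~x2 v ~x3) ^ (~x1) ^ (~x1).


A unit clause contains exactly one literal.
Unit clauses found: (~x1), (~x1).
Count = 2.

2


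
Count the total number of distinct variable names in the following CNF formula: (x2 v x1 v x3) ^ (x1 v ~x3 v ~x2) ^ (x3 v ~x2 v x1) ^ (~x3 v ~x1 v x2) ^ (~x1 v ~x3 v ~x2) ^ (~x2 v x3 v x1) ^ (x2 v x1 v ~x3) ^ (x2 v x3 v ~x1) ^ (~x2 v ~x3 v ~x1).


Identify each distinct variable in the formula.
Variables found: x1, x2, x3.
Total distinct variables = 3.

3


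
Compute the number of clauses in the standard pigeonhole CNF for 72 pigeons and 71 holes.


The PHP encoding has two parts:
1) At-least-one-hole clauses: 72 (one per pigeon, each with 71 literals).
2) At-most-one-pigeon-per-hole clauses: 71 holes * C(72,2) = 71 * 2556 = 181476.
Total clauses = 72 + 181476 = 181548.

181548


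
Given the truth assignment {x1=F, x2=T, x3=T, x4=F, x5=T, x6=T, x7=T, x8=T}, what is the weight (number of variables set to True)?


The weight is the number of variables assigned True.
True variables: x2, x3, x5, x6, x7, x8.
Weight = 6.

6


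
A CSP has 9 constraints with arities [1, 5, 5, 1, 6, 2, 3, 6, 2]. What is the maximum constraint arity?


The arities are: 1, 5, 5, 1, 6, 2, 3, 6, 2.
Scan for the maximum value.
Maximum arity = 6.

6


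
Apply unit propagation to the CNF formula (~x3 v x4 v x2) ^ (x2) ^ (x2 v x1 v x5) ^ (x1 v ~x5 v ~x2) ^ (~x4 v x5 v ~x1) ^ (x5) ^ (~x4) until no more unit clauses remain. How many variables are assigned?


Unit propagation repeatedly assigns the literal in any unit clause, then simplifies.
Assignments in order: x2 = T, x5 = T, x1 = T, x4 = F.
No further unit clauses remain.
Total variables assigned = 4.

4


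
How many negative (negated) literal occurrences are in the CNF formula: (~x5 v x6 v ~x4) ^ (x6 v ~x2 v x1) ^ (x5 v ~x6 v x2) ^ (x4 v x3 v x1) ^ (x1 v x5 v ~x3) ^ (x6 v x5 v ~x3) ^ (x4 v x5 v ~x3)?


Scan each clause for negated literals.
Clause 1: 2 negative; Clause 2: 1 negative; Clause 3: 1 negative; Clause 4: 0 negative; Clause 5: 1 negative; Clause 6: 1 negative; Clause 7: 1 negative.
Total negative literal occurrences = 7.

7


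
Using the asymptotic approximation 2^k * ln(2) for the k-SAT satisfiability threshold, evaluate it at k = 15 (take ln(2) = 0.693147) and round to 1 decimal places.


Using the asymptotic formula: threshold ~ 2^k * ln(2).
2^15 = 32768.
32768 * 0.693147 = 22713.0.

22713.0


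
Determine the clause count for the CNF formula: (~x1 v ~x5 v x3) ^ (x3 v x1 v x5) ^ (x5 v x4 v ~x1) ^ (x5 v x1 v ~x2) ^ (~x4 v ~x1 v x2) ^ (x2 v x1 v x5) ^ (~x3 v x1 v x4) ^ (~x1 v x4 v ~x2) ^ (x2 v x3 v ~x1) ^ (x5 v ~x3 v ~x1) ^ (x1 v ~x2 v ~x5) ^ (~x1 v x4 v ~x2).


Each group enclosed in parentheses joined by ^ is one clause.
Counting the conjuncts: 12 clauses.

12


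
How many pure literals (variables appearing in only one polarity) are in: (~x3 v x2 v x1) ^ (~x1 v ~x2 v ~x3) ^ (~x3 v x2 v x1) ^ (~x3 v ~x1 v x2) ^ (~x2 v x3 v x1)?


A pure literal appears in only one polarity across all clauses.
No pure literals found.
Count = 0.

0


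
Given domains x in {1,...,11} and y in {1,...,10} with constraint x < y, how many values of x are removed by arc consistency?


For the constraint x < y, x needs a supporting value in y's domain.
x can be at most 9 (one less than y's maximum).
Valid x values from domain: 9 out of 11.
Pruned = 11 - 9 = 2.

2


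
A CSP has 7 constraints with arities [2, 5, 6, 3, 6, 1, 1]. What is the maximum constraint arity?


The arities are: 2, 5, 6, 3, 6, 1, 1.
Scan for the maximum value.
Maximum arity = 6.

6


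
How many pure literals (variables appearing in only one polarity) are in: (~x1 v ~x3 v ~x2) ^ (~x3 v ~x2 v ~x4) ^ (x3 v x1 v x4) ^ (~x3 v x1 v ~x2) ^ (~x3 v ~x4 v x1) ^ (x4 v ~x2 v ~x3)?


A pure literal appears in only one polarity across all clauses.
Pure literals: x2 (negative only).
Count = 1.

1


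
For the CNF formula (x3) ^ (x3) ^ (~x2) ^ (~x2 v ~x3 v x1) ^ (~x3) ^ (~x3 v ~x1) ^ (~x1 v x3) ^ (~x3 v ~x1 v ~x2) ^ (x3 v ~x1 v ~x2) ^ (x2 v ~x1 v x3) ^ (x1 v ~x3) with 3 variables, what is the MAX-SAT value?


Enumerate all 8 truth assignments.
For each, count how many of the 11 clauses are satisfied.
The formula is not fully satisfiable, so the maximum is below 11.
Maximum simultaneously satisfiable clauses = 9.

9


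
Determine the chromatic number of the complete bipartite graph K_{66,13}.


K_{66,13} is bipartite by definition: the two parts are independent sets, with every edge crossing between them.
Color all vertices in one part with color 1 and all vertices in the other part with color 2.
Since the graph has at least one edge, one color does not suffice.
Chromatic number = 2.

2


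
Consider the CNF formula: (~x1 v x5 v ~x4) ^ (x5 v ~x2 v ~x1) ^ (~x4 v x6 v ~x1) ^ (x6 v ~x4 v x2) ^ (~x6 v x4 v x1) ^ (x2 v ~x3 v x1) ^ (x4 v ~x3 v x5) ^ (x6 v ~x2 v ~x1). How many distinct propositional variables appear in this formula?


Identify each distinct variable in the formula.
Variables found: x1, x2, x3, x4, x5, x6.
Total distinct variables = 6.

6


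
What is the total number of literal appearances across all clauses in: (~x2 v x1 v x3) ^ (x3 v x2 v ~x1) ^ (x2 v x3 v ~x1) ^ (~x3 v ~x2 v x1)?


Clause lengths: 3, 3, 3, 3.
Sum = 3 + 3 + 3 + 3 = 12.

12


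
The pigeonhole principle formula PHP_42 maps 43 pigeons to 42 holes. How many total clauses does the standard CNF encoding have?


The PHP encoding has two parts:
1) At-least-one-hole clauses: 43 (one per pigeon, each with 42 literals).
2) At-most-one-pigeon-per-hole clauses: 42 holes * C(43,2) = 42 * 903 = 37926.
Total clauses = 43 + 37926 = 37969.

37969


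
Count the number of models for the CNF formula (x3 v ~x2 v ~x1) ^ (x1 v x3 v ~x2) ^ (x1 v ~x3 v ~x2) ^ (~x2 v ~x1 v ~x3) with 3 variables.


Enumerate all 8 truth assignments over 3 variables.
Test each against every clause.
Satisfying assignments found: 4.

4


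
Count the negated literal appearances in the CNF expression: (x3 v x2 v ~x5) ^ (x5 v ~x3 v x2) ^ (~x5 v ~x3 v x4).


Scan each clause for negated literals.
Clause 1: 1 negative; Clause 2: 1 negative; Clause 3: 2 negative.
Total negative literal occurrences = 4.

4


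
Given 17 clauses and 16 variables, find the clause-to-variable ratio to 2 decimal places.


Clause-to-variable ratio = clauses / variables.
17 / 16 = 1.06.

1.06


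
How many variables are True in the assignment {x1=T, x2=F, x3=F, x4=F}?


The weight is the number of variables assigned True.
True variables: x1.
Weight = 1.

1


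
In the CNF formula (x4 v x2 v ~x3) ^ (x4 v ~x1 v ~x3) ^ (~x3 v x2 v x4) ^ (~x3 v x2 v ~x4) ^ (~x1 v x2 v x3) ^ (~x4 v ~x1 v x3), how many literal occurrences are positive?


Scan each clause for unnegated literals.
Clause 1: 2 positive; Clause 2: 1 positive; Clause 3: 2 positive; Clause 4: 1 positive; Clause 5: 2 positive; Clause 6: 1 positive.
Total positive literal occurrences = 9.

9


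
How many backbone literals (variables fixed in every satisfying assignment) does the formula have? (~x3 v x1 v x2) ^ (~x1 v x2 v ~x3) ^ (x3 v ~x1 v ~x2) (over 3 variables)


Find all satisfying assignments: 5 model(s).
Check which variables have the same value in every model.
No variable is fixed across all models.
Backbone size = 0.

0


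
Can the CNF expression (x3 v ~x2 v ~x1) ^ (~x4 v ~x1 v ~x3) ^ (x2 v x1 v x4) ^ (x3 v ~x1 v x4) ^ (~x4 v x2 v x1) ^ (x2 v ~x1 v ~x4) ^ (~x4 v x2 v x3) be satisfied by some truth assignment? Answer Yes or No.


Check all 16 possible truth assignments.
Number of satisfying assignments found: 6.
The formula is satisfiable.

Yes


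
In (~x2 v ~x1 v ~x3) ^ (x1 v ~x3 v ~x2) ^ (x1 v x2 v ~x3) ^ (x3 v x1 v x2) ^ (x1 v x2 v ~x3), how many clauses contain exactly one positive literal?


A definite clause has exactly one positive literal.
Clause 1: 0 positive -> not definite
Clause 2: 1 positive -> definite
Clause 3: 2 positive -> not definite
Clause 4: 3 positive -> not definite
Clause 5: 2 positive -> not definite
Definite clause count = 1.

1


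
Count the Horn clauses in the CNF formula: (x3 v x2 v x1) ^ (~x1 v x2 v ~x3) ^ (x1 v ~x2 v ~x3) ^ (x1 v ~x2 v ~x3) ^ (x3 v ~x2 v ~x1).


A Horn clause has at most one positive literal.
Clause 1: 3 positive lit(s) -> not Horn
Clause 2: 1 positive lit(s) -> Horn
Clause 3: 1 positive lit(s) -> Horn
Clause 4: 1 positive lit(s) -> Horn
Clause 5: 1 positive lit(s) -> Horn
Total Horn clauses = 4.

4


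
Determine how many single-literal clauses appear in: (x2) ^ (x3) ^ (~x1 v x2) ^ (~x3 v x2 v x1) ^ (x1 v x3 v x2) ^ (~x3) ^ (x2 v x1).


A unit clause contains exactly one literal.
Unit clauses found: (x2), (x3), (~x3).
Count = 3.

3


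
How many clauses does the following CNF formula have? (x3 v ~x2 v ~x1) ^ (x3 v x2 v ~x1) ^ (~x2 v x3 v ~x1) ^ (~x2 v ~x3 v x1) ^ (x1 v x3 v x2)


Each group enclosed in parentheses joined by ^ is one clause.
Counting the conjuncts: 5 clauses.

5


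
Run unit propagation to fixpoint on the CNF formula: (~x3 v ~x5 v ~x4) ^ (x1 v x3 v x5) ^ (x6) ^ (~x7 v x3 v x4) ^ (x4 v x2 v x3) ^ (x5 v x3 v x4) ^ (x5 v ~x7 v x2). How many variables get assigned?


Unit propagation repeatedly assigns the literal in any unit clause, then simplifies.
Assignments in order: x6 = T.
No further unit clauses remain.
Total variables assigned = 1.

1


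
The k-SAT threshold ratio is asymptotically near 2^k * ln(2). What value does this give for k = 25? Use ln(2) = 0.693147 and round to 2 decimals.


Using the asymptotic formula: threshold ~ 2^k * ln(2).
2^25 = 33554432.
33554432 * 0.693147 = 23258153.88.

23258153.88


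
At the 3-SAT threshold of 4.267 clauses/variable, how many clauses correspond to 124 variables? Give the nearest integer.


The 3-SAT phase transition occurs at approximately 4.267 clauses per variable.
m = 4.267 * 124 = 529.108.
Rounded to nearest integer: 529.

529


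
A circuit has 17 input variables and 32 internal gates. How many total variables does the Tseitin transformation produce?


The Tseitin transformation introduces one auxiliary variable per gate.
Total variables = inputs + gates = 17 + 32 = 49.

49


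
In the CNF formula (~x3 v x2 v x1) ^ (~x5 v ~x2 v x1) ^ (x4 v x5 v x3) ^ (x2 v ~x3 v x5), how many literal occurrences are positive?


Scan each clause for unnegated literals.
Clause 1: 2 positive; Clause 2: 1 positive; Clause 3: 3 positive; Clause 4: 2 positive.
Total positive literal occurrences = 8.

8


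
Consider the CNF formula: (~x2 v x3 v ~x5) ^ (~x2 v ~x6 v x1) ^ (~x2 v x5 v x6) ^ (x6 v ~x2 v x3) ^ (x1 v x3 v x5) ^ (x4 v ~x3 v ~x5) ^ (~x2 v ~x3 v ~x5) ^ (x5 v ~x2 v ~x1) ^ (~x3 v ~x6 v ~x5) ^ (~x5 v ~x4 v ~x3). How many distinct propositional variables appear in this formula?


Identify each distinct variable in the formula.
Variables found: x1, x2, x3, x4, x5, x6.
Total distinct variables = 6.

6


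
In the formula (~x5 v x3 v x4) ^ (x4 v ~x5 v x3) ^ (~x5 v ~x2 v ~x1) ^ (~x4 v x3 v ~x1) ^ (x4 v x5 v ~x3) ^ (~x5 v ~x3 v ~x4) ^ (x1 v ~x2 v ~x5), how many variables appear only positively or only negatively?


A pure literal appears in only one polarity across all clauses.
Pure literals: x2 (negative only).
Count = 1.

1


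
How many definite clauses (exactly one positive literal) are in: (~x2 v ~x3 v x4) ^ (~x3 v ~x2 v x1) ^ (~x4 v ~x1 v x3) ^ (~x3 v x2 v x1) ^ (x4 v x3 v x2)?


A definite clause has exactly one positive literal.
Clause 1: 1 positive -> definite
Clause 2: 1 positive -> definite
Clause 3: 1 positive -> definite
Clause 4: 2 positive -> not definite
Clause 5: 3 positive -> not definite
Definite clause count = 3.

3


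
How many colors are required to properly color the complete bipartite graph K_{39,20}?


K_{39,20} is bipartite by definition: the two parts are independent sets, with every edge crossing between them.
Color all vertices in one part with color 1 and all vertices in the other part with color 2.
Since the graph has at least one edge, one color does not suffice.
Chromatic number = 2.

2


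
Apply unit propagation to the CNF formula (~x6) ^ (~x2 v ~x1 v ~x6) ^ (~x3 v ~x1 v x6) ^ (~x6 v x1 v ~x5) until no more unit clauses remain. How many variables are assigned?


Unit propagation repeatedly assigns the literal in any unit clause, then simplifies.
Assignments in order: x6 = F.
No further unit clauses remain.
Total variables assigned = 1.

1


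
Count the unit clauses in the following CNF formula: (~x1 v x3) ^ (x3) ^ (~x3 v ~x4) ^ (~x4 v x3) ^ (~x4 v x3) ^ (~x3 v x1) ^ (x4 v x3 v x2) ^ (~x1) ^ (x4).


A unit clause contains exactly one literal.
Unit clauses found: (x3), (~x1), (x4).
Count = 3.

3


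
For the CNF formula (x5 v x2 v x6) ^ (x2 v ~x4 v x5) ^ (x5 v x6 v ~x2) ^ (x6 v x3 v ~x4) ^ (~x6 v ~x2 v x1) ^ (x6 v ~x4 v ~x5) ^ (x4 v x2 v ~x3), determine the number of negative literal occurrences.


Scan each clause for negated literals.
Clause 1: 0 negative; Clause 2: 1 negative; Clause 3: 1 negative; Clause 4: 1 negative; Clause 5: 2 negative; Clause 6: 2 negative; Clause 7: 1 negative.
Total negative literal occurrences = 8.

8


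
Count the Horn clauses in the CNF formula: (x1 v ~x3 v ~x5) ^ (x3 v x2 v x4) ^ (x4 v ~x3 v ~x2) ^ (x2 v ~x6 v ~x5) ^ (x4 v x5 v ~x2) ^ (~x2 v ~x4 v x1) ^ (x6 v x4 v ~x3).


A Horn clause has at most one positive literal.
Clause 1: 1 positive lit(s) -> Horn
Clause 2: 3 positive lit(s) -> not Horn
Clause 3: 1 positive lit(s) -> Horn
Clause 4: 1 positive lit(s) -> Horn
Clause 5: 2 positive lit(s) -> not Horn
Clause 6: 1 positive lit(s) -> Horn
Clause 7: 2 positive lit(s) -> not Horn
Total Horn clauses = 4.

4


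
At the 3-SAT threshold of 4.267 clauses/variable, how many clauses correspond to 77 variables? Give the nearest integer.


The 3-SAT phase transition occurs at approximately 4.267 clauses per variable.
m = 4.267 * 77 = 328.559.
Rounded to nearest integer: 329.

329


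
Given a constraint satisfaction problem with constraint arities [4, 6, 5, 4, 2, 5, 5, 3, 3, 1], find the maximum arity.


The arities are: 4, 6, 5, 4, 2, 5, 5, 3, 3, 1.
Scan for the maximum value.
Maximum arity = 6.

6


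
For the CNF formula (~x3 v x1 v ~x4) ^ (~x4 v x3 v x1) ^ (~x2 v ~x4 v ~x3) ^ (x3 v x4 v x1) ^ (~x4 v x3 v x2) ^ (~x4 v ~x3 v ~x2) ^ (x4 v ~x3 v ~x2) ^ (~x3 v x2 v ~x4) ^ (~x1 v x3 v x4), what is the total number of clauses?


Each group enclosed in parentheses joined by ^ is one clause.
Counting the conjuncts: 9 clauses.

9


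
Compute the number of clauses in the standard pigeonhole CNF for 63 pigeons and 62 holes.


The PHP encoding has two parts:
1) At-least-one-hole clauses: 63 (one per pigeon, each with 62 literals).
2) At-most-one-pigeon-per-hole clauses: 62 holes * C(63,2) = 62 * 1953 = 121086.
Total clauses = 63 + 121086 = 121149.

121149


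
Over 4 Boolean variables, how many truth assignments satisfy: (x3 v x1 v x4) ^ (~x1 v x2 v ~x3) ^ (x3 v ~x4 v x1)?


Enumerate all 16 truth assignments over 4 variables.
Test each against every clause.
Satisfying assignments found: 10.

10


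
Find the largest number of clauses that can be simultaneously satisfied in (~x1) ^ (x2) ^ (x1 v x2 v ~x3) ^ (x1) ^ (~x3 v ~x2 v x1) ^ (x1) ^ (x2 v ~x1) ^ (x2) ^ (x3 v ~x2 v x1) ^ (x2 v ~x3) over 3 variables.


Enumerate all 8 truth assignments.
For each, count how many of the 10 clauses are satisfied.
The formula is not fully satisfiable, so the maximum is below 10.
Maximum simultaneously satisfiable clauses = 9.

9


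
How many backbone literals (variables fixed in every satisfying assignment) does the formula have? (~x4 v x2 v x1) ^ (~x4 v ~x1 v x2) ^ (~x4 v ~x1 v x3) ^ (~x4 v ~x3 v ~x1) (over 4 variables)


Find all satisfying assignments: 10 model(s).
Check which variables have the same value in every model.
No variable is fixed across all models.
Backbone size = 0.

0


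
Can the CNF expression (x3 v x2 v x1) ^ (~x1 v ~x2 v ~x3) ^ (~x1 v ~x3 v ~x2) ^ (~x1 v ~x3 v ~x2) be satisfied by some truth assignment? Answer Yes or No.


Check all 8 possible truth assignments.
Number of satisfying assignments found: 6.
The formula is satisfiable.

Yes


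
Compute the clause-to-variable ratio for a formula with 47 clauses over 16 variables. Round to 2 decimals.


Clause-to-variable ratio = clauses / variables.
47 / 16 = 2.94.

2.94


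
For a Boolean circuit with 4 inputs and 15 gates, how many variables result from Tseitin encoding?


The Tseitin transformation introduces one auxiliary variable per gate.
Total variables = inputs + gates = 4 + 15 = 19.

19


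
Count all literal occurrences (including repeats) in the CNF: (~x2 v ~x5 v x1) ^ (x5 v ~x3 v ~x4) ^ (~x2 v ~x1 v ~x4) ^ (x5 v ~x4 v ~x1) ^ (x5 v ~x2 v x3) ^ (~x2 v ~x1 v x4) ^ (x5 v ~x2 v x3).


Clause lengths: 3, 3, 3, 3, 3, 3, 3.
Sum = 3 + 3 + 3 + 3 + 3 + 3 + 3 = 21.

21


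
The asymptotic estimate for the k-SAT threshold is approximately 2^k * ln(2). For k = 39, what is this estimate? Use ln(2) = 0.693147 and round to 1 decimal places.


Using the asymptotic formula: threshold ~ 2^k * ln(2).
2^39 = 549755813888.
549755813888 * 0.693147 = 381061593129.0.

381061593129.0


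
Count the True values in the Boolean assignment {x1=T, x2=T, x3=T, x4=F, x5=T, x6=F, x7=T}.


The weight is the number of variables assigned True.
True variables: x1, x2, x3, x5, x7.
Weight = 5.

5


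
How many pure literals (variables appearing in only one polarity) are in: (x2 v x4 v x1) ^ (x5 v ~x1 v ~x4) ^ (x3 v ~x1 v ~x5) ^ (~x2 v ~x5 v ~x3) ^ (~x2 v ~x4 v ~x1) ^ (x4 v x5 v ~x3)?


A pure literal appears in only one polarity across all clauses.
No pure literals found.
Count = 0.

0


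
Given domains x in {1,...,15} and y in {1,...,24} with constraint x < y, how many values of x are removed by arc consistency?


For the constraint x < y, x needs a supporting value in y's domain.
x can be at most 23 (one less than y's maximum).
Valid x values from domain: 15 out of 15.
Pruned = 15 - 15 = 0.

0


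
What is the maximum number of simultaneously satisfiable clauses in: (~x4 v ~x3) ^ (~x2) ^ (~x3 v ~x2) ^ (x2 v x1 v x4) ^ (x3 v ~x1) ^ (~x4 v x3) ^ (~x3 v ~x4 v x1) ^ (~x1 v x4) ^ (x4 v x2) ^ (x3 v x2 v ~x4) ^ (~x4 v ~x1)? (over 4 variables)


Enumerate all 16 truth assignments.
For each, count how many of the 11 clauses are satisfied.
The formula is not fully satisfiable, so the maximum is below 11.
Maximum simultaneously satisfiable clauses = 10.

10


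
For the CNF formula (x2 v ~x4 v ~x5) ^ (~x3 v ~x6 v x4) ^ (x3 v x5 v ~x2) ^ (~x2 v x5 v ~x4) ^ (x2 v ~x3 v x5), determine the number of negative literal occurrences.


Scan each clause for negated literals.
Clause 1: 2 negative; Clause 2: 2 negative; Clause 3: 1 negative; Clause 4: 2 negative; Clause 5: 1 negative.
Total negative literal occurrences = 8.

8


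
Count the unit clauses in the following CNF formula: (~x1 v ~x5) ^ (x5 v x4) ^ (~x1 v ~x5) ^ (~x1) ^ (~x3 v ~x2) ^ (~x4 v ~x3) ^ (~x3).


A unit clause contains exactly one literal.
Unit clauses found: (~x1), (~x3).
Count = 2.

2


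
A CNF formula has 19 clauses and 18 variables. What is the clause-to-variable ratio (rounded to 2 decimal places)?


Clause-to-variable ratio = clauses / variables.
19 / 18 = 1.06.

1.06


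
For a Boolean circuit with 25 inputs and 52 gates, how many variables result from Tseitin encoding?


The Tseitin transformation introduces one auxiliary variable per gate.
Total variables = inputs + gates = 25 + 52 = 77.

77


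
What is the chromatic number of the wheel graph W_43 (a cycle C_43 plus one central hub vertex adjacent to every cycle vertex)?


W_43 consists of the cycle C_43 together with a hub vertex adjacent to every cycle vertex.
The cycle C_43 needs 3 colors (odd cycle -> 3).
The hub is adjacent to every cycle vertex, so it must receive a new color distinct from all of them.
Chromatic number = 3 + 1 = 4.

4


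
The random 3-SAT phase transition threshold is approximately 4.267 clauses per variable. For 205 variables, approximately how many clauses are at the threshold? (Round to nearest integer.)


The 3-SAT phase transition occurs at approximately 4.267 clauses per variable.
m = 4.267 * 205 = 874.735.
Rounded to nearest integer: 875.

875


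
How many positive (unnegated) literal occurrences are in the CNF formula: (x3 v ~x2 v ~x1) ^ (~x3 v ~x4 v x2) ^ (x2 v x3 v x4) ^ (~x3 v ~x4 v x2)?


Scan each clause for unnegated literals.
Clause 1: 1 positive; Clause 2: 1 positive; Clause 3: 3 positive; Clause 4: 1 positive.
Total positive literal occurrences = 6.

6


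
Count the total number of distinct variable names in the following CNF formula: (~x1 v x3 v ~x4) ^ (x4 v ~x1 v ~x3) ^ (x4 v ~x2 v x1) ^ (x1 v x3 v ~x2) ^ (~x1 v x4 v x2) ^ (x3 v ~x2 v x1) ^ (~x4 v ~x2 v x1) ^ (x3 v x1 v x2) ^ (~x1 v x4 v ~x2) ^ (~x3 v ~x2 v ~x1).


Identify each distinct variable in the formula.
Variables found: x1, x2, x3, x4.
Total distinct variables = 4.

4


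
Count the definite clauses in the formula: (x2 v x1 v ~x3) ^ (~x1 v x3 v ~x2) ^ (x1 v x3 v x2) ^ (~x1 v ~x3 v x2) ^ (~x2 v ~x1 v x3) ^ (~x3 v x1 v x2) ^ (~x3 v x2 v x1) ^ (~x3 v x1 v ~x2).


A definite clause has exactly one positive literal.
Clause 1: 2 positive -> not definite
Clause 2: 1 positive -> definite
Clause 3: 3 positive -> not definite
Clause 4: 1 positive -> definite
Clause 5: 1 positive -> definite
Clause 6: 2 positive -> not definite
Clause 7: 2 positive -> not definite
Clause 8: 1 positive -> definite
Definite clause count = 4.

4


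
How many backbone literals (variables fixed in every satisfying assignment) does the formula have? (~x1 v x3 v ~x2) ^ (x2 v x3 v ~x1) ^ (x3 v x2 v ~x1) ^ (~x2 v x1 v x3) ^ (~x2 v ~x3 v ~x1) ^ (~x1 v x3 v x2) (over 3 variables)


Find all satisfying assignments: 4 model(s).
Check which variables have the same value in every model.
No variable is fixed across all models.
Backbone size = 0.

0


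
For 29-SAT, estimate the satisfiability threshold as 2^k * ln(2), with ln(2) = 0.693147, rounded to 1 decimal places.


Using the asymptotic formula: threshold ~ 2^k * ln(2).
2^29 = 536870912.
536870912 * 0.693147 = 372130462.0.

372130462.0


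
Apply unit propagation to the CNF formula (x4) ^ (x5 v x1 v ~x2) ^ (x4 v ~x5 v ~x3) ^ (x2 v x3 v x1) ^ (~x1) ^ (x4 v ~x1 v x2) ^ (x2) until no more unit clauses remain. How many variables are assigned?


Unit propagation repeatedly assigns the literal in any unit clause, then simplifies.
Assignments in order: x4 = T, x1 = F, x2 = T, x5 = T.
No further unit clauses remain.
Total variables assigned = 4.

4


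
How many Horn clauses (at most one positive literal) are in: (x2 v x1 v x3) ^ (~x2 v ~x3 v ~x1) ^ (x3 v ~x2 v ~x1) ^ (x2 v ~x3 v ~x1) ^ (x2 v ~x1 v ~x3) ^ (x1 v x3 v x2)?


A Horn clause has at most one positive literal.
Clause 1: 3 positive lit(s) -> not Horn
Clause 2: 0 positive lit(s) -> Horn
Clause 3: 1 positive lit(s) -> Horn
Clause 4: 1 positive lit(s) -> Horn
Clause 5: 1 positive lit(s) -> Horn
Clause 6: 3 positive lit(s) -> not Horn
Total Horn clauses = 4.

4


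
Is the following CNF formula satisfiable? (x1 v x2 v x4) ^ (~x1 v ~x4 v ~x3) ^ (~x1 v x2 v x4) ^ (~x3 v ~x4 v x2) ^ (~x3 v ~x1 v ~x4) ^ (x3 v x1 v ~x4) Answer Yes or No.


Check all 16 possible truth assignments.
Number of satisfying assignments found: 7.
The formula is satisfiable.

Yes


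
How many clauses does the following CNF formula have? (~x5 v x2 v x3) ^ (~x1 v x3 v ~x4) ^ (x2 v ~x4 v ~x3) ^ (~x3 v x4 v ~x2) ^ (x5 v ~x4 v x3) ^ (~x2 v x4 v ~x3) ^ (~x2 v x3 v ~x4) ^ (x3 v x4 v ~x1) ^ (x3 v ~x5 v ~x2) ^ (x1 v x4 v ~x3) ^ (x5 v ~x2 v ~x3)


Each group enclosed in parentheses joined by ^ is one clause.
Counting the conjuncts: 11 clauses.

11


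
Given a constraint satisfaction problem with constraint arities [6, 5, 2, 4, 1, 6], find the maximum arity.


The arities are: 6, 5, 2, 4, 1, 6.
Scan for the maximum value.
Maximum arity = 6.

6


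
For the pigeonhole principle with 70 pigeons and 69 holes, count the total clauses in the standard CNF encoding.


The PHP encoding has two parts:
1) At-least-one-hole clauses: 70 (one per pigeon, each with 69 literals).
2) At-most-one-pigeon-per-hole clauses: 69 holes * C(70,2) = 69 * 2415 = 166635.
Total clauses = 70 + 166635 = 166705.

166705


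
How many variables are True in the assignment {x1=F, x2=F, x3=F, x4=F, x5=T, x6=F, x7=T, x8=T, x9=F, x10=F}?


The weight is the number of variables assigned True.
True variables: x5, x7, x8.
Weight = 3.

3


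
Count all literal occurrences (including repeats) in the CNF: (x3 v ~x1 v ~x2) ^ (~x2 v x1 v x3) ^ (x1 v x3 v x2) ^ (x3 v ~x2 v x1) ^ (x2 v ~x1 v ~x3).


Clause lengths: 3, 3, 3, 3, 3.
Sum = 3 + 3 + 3 + 3 + 3 = 15.

15


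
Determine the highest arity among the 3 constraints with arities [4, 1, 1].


The arities are: 4, 1, 1.
Scan for the maximum value.
Maximum arity = 4.

4


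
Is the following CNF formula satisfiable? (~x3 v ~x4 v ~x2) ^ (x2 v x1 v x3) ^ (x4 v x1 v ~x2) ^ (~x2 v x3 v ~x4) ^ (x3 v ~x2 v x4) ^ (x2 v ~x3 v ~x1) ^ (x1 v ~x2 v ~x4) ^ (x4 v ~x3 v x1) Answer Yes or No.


Check all 16 possible truth assignments.
Number of satisfying assignments found: 4.
The formula is satisfiable.

Yes


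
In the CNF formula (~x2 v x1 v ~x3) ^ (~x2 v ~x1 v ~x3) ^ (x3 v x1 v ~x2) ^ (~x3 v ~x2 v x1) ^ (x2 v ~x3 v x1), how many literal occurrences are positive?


Scan each clause for unnegated literals.
Clause 1: 1 positive; Clause 2: 0 positive; Clause 3: 2 positive; Clause 4: 1 positive; Clause 5: 2 positive.
Total positive literal occurrences = 6.

6


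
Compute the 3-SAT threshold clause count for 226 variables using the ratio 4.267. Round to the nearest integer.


The 3-SAT phase transition occurs at approximately 4.267 clauses per variable.
m = 4.267 * 226 = 964.342.
Rounded to nearest integer: 964.

964


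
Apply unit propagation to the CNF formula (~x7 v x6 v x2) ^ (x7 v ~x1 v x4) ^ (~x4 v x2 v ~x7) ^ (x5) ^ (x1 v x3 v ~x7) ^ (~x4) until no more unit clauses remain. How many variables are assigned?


Unit propagation repeatedly assigns the literal in any unit clause, then simplifies.
Assignments in order: x5 = T, x4 = F.
No further unit clauses remain.
Total variables assigned = 2.

2


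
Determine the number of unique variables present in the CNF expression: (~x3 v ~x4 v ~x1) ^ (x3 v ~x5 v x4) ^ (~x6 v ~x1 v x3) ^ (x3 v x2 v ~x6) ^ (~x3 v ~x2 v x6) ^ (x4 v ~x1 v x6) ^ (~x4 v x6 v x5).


Identify each distinct variable in the formula.
Variables found: x1, x2, x3, x4, x5, x6.
Total distinct variables = 6.

6


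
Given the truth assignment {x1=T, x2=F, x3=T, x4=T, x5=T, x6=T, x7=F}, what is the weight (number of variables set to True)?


The weight is the number of variables assigned True.
True variables: x1, x3, x4, x5, x6.
Weight = 5.

5


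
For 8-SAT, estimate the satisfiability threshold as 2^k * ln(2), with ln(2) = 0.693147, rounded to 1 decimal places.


Using the asymptotic formula: threshold ~ 2^k * ln(2).
2^8 = 256.
256 * 0.693147 = 177.4.

177.4


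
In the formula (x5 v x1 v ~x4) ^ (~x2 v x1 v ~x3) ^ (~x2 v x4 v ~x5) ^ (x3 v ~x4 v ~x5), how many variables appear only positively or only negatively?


A pure literal appears in only one polarity across all clauses.
Pure literals: x1 (positive only), x2 (negative only).
Count = 2.

2


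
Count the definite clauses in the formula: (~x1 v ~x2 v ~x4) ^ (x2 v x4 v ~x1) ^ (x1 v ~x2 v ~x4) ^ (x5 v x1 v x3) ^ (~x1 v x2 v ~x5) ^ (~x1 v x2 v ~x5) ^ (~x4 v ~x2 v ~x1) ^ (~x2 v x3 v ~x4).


A definite clause has exactly one positive literal.
Clause 1: 0 positive -> not definite
Clause 2: 2 positive -> not definite
Clause 3: 1 positive -> definite
Clause 4: 3 positive -> not definite
Clause 5: 1 positive -> definite
Clause 6: 1 positive -> definite
Clause 7: 0 positive -> not definite
Clause 8: 1 positive -> definite
Definite clause count = 4.

4


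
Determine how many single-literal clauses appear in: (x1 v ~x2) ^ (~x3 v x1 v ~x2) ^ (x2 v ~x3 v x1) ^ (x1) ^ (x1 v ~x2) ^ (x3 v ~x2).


A unit clause contains exactly one literal.
Unit clauses found: (x1).
Count = 1.

1


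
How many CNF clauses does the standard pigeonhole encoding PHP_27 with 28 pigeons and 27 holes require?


The PHP encoding has two parts:
1) At-least-one-hole clauses: 28 (one per pigeon, each with 27 literals).
2) At-most-one-pigeon-per-hole clauses: 27 holes * C(28,2) = 27 * 378 = 10206.
Total clauses = 28 + 10206 = 10234.

10234


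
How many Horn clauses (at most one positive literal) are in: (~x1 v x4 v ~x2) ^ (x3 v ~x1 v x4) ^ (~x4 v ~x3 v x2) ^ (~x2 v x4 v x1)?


A Horn clause has at most one positive literal.
Clause 1: 1 positive lit(s) -> Horn
Clause 2: 2 positive lit(s) -> not Horn
Clause 3: 1 positive lit(s) -> Horn
Clause 4: 2 positive lit(s) -> not Horn
Total Horn clauses = 2.

2


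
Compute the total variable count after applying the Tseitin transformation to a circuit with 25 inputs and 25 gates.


The Tseitin transformation introduces one auxiliary variable per gate.
Total variables = inputs + gates = 25 + 25 = 50.

50


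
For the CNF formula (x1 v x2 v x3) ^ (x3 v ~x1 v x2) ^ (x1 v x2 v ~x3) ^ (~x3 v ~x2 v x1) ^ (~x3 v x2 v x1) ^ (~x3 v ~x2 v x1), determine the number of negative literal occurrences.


Scan each clause for negated literals.
Clause 1: 0 negative; Clause 2: 1 negative; Clause 3: 1 negative; Clause 4: 2 negative; Clause 5: 1 negative; Clause 6: 2 negative.
Total negative literal occurrences = 7.

7


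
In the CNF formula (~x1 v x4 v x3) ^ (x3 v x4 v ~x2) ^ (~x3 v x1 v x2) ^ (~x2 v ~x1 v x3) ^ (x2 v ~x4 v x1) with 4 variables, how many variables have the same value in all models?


Find all satisfying assignments: 9 model(s).
Check which variables have the same value in every model.
No variable is fixed across all models.
Backbone size = 0.

0


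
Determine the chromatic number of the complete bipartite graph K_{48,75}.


K_{48,75} is bipartite by definition: the two parts are independent sets, with every edge crossing between them.
Color all vertices in one part with color 1 and all vertices in the other part with color 2.
Since the graph has at least one edge, one color does not suffice.
Chromatic number = 2.

2


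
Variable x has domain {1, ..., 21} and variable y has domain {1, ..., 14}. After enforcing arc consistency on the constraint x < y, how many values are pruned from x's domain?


For the constraint x < y, x needs a supporting value in y's domain.
x can be at most 13 (one less than y's maximum).
Valid x values from domain: 13 out of 21.
Pruned = 21 - 13 = 8.

8


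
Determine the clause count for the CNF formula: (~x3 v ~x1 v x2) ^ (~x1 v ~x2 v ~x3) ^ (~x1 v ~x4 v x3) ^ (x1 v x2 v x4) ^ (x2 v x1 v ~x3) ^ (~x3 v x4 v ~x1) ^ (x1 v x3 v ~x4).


Each group enclosed in parentheses joined by ^ is one clause.
Counting the conjuncts: 7 clauses.

7


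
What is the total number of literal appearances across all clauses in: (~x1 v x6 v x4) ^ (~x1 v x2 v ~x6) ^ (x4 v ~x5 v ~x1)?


Clause lengths: 3, 3, 3.
Sum = 3 + 3 + 3 = 9.

9


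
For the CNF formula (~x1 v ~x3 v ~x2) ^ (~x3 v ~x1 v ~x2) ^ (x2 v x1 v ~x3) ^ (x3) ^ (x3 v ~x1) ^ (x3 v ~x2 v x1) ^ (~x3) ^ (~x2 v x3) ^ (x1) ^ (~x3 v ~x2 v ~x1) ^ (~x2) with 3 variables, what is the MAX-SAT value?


Enumerate all 8 truth assignments.
For each, count how many of the 11 clauses are satisfied.
The formula is not fully satisfiable, so the maximum is below 11.
Maximum simultaneously satisfiable clauses = 10.

10


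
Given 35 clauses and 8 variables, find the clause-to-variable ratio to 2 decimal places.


Clause-to-variable ratio = clauses / variables.
35 / 8 = 4.38.

4.38


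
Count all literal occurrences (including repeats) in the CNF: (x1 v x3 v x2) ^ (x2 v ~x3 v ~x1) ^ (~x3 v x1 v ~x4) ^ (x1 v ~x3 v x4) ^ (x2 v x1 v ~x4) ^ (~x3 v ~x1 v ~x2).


Clause lengths: 3, 3, 3, 3, 3, 3.
Sum = 3 + 3 + 3 + 3 + 3 + 3 = 18.

18


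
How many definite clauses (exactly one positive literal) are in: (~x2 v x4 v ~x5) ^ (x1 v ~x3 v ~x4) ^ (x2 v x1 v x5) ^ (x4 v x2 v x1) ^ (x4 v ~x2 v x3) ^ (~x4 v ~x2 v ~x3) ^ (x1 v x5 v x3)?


A definite clause has exactly one positive literal.
Clause 1: 1 positive -> definite
Clause 2: 1 positive -> definite
Clause 3: 3 positive -> not definite
Clause 4: 3 positive -> not definite
Clause 5: 2 positive -> not definite
Clause 6: 0 positive -> not definite
Clause 7: 3 positive -> not definite
Definite clause count = 2.

2


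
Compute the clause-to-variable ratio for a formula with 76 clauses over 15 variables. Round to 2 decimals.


Clause-to-variable ratio = clauses / variables.
76 / 15 = 5.07.

5.07
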